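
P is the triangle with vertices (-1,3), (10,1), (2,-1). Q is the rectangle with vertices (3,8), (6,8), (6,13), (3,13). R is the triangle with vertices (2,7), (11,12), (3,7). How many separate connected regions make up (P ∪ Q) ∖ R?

3

(P ∪ Q) ∖ R splits into 3 disjoint pieces (area 19, area 0.6125, area 13.6556).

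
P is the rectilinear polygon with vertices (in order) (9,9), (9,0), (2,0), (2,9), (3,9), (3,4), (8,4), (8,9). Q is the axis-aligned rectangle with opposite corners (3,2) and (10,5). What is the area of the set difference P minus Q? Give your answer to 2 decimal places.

|P| = 38, |P∩Q| = 13.
|P ∖ Q| = |P| − |P∩Q| = 38 − 13 = 25.00.

25.00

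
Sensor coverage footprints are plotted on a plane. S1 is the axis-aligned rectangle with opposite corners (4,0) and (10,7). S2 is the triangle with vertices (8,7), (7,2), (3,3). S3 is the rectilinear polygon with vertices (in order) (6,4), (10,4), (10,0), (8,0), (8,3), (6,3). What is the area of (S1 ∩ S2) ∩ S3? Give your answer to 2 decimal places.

1.30

The region (S1 ∩ S2) ∩ S3 is the polygon with vertices (7.2,3), (6,3), (6,4), (7.4,4).
By the shoelace formula its area is 1.30.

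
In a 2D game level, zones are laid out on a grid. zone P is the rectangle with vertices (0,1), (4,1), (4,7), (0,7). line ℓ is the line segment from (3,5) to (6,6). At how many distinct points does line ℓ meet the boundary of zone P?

1

The segment meets the boundary at (4,5.333).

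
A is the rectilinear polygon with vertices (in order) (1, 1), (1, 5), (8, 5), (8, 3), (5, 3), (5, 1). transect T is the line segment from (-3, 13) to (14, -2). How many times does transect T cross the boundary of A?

The segment meets the boundary at (8,3.294), (6.067,5).

2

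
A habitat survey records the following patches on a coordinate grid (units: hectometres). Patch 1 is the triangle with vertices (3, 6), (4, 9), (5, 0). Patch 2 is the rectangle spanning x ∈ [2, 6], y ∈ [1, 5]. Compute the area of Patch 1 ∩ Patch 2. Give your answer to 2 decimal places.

The intersection is the polygon with vertices (4.889,1), (4.667,1), (3.333,5), (4.444,5).
By the shoelace formula its area is 2.67.

2.67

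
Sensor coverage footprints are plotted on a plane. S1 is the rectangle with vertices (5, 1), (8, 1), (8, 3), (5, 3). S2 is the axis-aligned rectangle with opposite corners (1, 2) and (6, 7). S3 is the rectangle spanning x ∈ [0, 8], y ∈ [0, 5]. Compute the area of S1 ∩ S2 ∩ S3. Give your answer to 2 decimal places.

The intersection is the polygon with vertices (6,3), (6,2), (5,2), (5,3).
By the shoelace formula its area is 1.00.

1.00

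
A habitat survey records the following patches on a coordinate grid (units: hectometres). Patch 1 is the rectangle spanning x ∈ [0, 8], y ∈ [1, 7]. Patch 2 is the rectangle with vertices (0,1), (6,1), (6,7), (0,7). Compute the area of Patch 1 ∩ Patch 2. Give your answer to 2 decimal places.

|Patch 1∩Patch 2|: x∈[0,6], y∈[1,7] → 6·6 = 36.

36.00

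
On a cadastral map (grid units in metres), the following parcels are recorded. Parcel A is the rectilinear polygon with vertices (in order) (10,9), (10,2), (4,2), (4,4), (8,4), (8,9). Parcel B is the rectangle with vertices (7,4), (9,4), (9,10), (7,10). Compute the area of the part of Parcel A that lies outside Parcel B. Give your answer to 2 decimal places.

17.00

|Parcel A| = 22, |Parcel A∩Parcel B| = 5.
|Parcel A ∖ Parcel B| = |Parcel A| − |Parcel A∩Parcel B| = 22 − 5 = 17.00.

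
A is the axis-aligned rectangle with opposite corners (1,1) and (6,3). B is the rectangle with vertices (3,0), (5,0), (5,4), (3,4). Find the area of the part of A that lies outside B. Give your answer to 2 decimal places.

|A∩B|: x∈[3,5], y∈[1,3] → 2·2 = 4.
|A| = 10.
|A ∖ B| = |A| − |A∩B| = 10 − 4 = 6.00.

6.00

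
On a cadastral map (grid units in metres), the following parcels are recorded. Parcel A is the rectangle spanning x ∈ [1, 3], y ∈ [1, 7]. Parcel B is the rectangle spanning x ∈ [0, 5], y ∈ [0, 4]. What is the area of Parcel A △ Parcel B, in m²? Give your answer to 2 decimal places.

20.00

|Parcel A∩Parcel B|: x∈[1,3], y∈[1,4] → 2·3 = 6.
|Parcel A △ Parcel B| = |Parcel A| + |Parcel B| − 2·|Parcel A∩Parcel B| = 12 + 20 − 12 = 20.00.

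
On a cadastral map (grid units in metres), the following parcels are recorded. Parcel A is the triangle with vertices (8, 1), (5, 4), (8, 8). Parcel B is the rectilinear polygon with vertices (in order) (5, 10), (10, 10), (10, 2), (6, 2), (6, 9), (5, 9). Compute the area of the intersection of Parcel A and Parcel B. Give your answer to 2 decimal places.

The intersection is the polygon with vertices (6,3), (6,5.333), (8,8), (8,2), (7,2).
By the shoelace formula its area is 8.83.

8.83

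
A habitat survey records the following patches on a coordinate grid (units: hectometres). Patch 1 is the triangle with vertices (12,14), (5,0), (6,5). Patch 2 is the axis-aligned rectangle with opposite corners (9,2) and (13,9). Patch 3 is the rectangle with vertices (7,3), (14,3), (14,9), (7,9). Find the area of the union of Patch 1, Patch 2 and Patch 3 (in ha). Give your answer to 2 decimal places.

By inclusion–exclusion:
Individual areas: |Patch 1| = 10.5, |Patch 2| = 28, |Patch 3| = 42.
|Patch 1∩Patch 2| = 0.25.
|Patch 1∩Patch 3| = 4.1667.
|Patch 2∩Patch 3|: x∈[9,13], y∈[3,9] → 4·6 = 24.
|Patch 1∩Patch 2∩Patch 3| = 0.25.
|Patch 1 ∪ Patch 2 ∪ Patch 3| = 80.5 − 28.4167 + 0.25 = 52.33.

52.33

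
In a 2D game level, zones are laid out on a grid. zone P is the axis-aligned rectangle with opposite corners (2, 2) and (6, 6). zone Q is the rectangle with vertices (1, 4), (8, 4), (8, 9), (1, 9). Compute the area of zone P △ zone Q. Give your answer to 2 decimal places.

35.00

|zone P∩zone Q|: x∈[2,6], y∈[4,6] → 4·2 = 8.
|zone P △ zone Q| = |zone P| + |zone Q| − 2·|zone P∩zone Q| = 16 + 35 − 16 = 35.00.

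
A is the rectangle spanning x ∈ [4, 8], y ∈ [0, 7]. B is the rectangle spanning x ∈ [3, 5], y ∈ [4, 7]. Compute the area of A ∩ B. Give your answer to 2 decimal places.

3.00

|A∩B|: x∈[4,5], y∈[4,7] → 1·3 = 3.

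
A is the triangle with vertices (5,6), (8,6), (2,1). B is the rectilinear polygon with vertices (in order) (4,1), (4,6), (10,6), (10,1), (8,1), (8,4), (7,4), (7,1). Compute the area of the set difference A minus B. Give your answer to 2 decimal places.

1.67

|A| = 7.5, |A∩B| = 5.8333.
|A ∖ B| = |A| − |A∩B| = 7.5 − 5.8333 = 1.67.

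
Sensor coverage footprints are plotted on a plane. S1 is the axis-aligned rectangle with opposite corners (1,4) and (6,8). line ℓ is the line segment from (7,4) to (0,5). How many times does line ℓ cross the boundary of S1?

The segment meets the boundary at (1,4.857), (6,4.143).

2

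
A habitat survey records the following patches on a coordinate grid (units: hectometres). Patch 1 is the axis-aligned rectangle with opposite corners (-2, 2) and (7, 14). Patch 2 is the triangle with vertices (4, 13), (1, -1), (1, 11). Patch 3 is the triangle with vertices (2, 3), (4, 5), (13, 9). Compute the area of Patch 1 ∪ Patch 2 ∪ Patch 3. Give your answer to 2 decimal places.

110.78

By inclusion–exclusion:
Individual areas: |Patch 1| = 108, |Patch 2| = 18, |Patch 3| = 5.
|Patch 1∩Patch 2| = 17.0357.
|Patch 1∩Patch 3| = 3.1818.
|Patch 2∩Patch 3| = 0.
|Patch 1∩Patch 2∩Patch 3| = 0.
|Patch 1 ∪ Patch 2 ∪ Patch 3| = 131 − 20.2175 + 0 = 110.78.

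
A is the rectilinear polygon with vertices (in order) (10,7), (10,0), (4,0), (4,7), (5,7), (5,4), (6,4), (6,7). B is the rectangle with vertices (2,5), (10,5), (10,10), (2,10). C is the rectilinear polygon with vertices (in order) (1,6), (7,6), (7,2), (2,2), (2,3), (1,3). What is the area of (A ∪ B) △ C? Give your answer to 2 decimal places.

|A ∪ B| = 69.
|(A ∪ B) ∩ C| = 13.
|(A ∪ B) △ C| = 69 + 23 − 26 = 66.00.

66.00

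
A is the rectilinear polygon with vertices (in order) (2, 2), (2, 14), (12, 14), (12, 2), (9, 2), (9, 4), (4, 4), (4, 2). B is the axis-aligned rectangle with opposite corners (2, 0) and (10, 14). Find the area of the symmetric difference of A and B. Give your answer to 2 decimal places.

50.00

|A| = 110, |B| = 112, |A∩B| = 86.
|A △ B| = |A| + |B| − 2·|A∩B| = 110 + 112 − 172 = 50.00.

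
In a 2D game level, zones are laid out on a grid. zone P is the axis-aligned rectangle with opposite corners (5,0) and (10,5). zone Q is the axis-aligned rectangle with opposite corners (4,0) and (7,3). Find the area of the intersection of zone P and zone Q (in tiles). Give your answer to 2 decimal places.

|zone P∩zone Q|: x∈[5,7], y∈[0,3] → 2·3 = 6.

6.00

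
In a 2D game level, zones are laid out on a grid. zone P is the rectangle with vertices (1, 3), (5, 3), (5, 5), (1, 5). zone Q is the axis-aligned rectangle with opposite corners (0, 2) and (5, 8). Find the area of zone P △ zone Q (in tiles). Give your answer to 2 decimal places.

22.00

|zone P∩zone Q|: x∈[1,5], y∈[3,5] → 4·2 = 8.
|zone P △ zone Q| = |zone P| + |zone Q| − 2·|zone P∩zone Q| = 8 + 30 − 16 = 22.00.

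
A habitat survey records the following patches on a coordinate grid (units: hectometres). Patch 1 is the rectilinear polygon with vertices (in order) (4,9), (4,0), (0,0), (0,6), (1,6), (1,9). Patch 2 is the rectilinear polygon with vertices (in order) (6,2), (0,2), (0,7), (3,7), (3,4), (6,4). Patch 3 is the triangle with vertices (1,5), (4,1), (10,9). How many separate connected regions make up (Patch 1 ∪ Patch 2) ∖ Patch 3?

(Patch 1 ∪ Patch 2) ∖ Patch 3 splits into 2 disjoint pieces (area 1.0417, area 26).

2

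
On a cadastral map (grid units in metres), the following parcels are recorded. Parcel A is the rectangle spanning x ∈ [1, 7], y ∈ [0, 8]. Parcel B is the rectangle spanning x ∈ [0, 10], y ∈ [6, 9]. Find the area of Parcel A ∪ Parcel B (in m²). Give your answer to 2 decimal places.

By inclusion–exclusion:
Individual areas: |Parcel A| = 48, |Parcel B| = 30.
|Parcel A∩Parcel B|: x∈[1,7], y∈[6,8] → 6·2 = 12.
|Parcel A ∪ Parcel B| = 78 − 12 = 66.00.

66.00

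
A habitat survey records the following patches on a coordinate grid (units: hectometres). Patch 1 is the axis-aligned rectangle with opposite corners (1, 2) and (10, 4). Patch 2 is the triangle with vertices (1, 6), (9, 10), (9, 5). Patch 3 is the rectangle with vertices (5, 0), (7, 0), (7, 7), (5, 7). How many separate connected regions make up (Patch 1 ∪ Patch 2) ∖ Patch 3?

(Patch 1 ∪ Patch 2) ∖ Patch 3 splits into 3 disjoint pieces (area 6, area 8, area 16.75).

3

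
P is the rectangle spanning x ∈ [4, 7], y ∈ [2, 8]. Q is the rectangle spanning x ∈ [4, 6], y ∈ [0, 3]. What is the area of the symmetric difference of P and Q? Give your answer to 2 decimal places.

|P∩Q|: x∈[4,6], y∈[2,3] → 2·1 = 2.
|P △ Q| = |P| + |Q| − 2·|P∩Q| = 18 + 6 − 4 = 20.00.

20.00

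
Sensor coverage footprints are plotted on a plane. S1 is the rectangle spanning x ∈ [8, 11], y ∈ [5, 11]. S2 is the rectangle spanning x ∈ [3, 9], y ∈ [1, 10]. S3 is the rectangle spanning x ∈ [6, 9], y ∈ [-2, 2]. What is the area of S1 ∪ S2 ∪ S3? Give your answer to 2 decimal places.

76.00

By inclusion–exclusion:
Individual areas: |S1| = 18, |S2| = 54, |S3| = 12.
|S1∩S2|: x∈[8,9], y∈[5,10] → 1·5 = 5.
|S1∩S3| = 0 (no overlap).
|S2∩S3|: x∈[6,9], y∈[1,2] → 3·1 = 3.
|S1∩S2∩S3| = 0.
|S1 ∪ S2 ∪ S3| = 84 − 8 + 0 = 76.00.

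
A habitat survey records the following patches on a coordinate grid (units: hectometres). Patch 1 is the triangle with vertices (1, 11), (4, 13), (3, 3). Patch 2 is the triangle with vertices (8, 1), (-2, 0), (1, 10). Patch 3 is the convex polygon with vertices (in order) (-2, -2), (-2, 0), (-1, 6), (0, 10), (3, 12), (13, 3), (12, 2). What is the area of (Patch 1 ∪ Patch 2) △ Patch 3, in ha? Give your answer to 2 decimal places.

|Patch 1 ∪ Patch 2| = 58.0183.
|(Patch 1 ∪ Patch 2) ∩ Patch 3| = 56.4125.
|(Patch 1 ∪ Patch 2) △ Patch 3| = 58.0183 + 116.5 − 112.825 = 61.69.

61.69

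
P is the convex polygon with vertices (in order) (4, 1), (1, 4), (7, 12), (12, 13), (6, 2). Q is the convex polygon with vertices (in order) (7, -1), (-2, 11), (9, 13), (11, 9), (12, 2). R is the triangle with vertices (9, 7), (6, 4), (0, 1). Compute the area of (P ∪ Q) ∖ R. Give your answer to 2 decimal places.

|P ∪ Q| = 122.3896.
|(P ∪ Q) ∩ R| = 3.9667.
|(P ∪ Q) ∖ R| = 122.3896 − 3.9667 = 118.42.

118.42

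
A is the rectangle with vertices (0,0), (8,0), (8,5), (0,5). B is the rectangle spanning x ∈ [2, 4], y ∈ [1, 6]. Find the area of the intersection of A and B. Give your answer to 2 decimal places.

|A∩B|: x∈[2,4], y∈[1,5] → 2·4 = 8.

8.00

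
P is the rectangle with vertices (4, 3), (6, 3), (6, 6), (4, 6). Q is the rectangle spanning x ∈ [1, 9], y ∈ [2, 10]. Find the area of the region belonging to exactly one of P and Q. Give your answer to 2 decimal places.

|P∩Q|: x∈[4,6], y∈[3,6] → 2·3 = 6.
|P △ Q| = |P| + |Q| − 2·|P∩Q| = 6 + 64 − 12 = 58.00.

58.00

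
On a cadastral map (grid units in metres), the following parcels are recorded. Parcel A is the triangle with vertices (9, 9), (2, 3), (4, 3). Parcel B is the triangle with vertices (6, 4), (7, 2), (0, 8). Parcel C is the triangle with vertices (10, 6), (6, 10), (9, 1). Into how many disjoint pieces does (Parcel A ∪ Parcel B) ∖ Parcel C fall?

(Parcel A ∪ Parcel B) ∖ Parcel C splits into 2 disjoint pieces (area 0.1678, area 8.5844).

2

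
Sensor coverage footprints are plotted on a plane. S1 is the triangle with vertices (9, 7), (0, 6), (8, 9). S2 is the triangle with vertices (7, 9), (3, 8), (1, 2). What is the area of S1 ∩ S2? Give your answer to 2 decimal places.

The intersection is the polygon with vertices (2.423,6.269), (2.667,7), (6.526,8.447), (4.895,6.544).
By the shoelace formula its area is 3.36.

3.36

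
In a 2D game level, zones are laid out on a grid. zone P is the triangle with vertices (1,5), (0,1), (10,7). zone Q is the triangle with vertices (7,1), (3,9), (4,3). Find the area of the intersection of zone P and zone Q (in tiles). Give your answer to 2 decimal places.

2.65

The intersection is the polygon with vertices (3.939,3.364), (3.571,5.571), (4.6,5.8), (5.385,4.231).
By the shoelace formula its area is 2.65.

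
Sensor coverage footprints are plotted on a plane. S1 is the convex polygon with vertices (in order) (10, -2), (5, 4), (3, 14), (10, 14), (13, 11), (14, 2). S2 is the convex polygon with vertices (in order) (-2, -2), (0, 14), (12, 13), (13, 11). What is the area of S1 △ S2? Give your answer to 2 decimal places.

|S1| = 119, |S2| = 118.5, |S1∩S2| = 53.0689.
|S1 △ S2| = |S1| + |S2| − 2·|S1∩S2| = 119 + 118.5 − 106.1377 = 131.36.

131.36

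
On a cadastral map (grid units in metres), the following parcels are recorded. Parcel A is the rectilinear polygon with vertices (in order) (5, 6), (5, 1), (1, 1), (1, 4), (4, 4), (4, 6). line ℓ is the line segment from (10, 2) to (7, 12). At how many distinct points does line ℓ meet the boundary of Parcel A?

0

The segment lies entirely outside Parcel A and never meets its boundary.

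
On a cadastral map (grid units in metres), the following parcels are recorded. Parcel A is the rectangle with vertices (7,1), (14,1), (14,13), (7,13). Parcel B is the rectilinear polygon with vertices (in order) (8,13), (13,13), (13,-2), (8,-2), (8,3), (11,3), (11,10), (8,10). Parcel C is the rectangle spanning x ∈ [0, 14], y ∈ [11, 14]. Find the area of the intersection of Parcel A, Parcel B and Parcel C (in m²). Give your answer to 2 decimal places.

10.00

The intersection is the polygon with vertices (13,11), (8,11), (8,13), (13,13).
By the shoelace formula its area is 10.00.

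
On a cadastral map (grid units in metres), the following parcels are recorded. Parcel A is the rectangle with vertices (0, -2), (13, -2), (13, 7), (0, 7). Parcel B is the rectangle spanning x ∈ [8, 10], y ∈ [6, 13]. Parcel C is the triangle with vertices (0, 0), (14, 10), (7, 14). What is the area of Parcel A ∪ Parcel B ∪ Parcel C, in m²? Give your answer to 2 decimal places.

By inclusion–exclusion:
Individual areas: |Parcel A| = 117, |Parcel B| = 14, |Parcel C| = 63.
|Parcel A∩Parcel B|: x∈[8,10], y∈[6,7] → 2·1 = 2.
|Parcel A∩Parcel C| = 22.05.
|Parcel B∩Parcel C| = 12.6393.
|Parcel A∩Parcel B∩Parcel C| = 1.1.
|Parcel A ∪ Parcel B ∪ Parcel C| = 194 − 36.6893 + 1.1 = 158.41.

158.41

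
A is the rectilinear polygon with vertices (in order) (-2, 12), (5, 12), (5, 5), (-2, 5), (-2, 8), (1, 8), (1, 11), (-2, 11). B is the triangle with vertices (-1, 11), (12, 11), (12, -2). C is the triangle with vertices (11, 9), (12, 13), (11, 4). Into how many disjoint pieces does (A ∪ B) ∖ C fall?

1

(A ∪ B) ∖ C is a single connected region.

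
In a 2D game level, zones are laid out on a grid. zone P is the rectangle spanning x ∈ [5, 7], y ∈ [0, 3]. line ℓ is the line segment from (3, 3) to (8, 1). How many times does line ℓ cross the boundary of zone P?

The segment meets the boundary at (7,1.4), (5,2.2).

2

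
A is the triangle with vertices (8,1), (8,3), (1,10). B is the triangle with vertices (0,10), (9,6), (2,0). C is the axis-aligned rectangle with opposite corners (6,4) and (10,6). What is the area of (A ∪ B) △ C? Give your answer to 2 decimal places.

44.44

|A ∪ B| = 43.8289.
|(A ∪ B) ∩ C| = 3.6923.
|(A ∪ B) △ C| = 43.8289 + 8 − 7.3846 = 44.44.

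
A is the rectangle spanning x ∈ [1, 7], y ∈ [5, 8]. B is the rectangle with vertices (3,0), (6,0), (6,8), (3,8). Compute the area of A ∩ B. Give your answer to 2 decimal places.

|A∩B|: x∈[3,6], y∈[5,8] → 3·3 = 9.

9.00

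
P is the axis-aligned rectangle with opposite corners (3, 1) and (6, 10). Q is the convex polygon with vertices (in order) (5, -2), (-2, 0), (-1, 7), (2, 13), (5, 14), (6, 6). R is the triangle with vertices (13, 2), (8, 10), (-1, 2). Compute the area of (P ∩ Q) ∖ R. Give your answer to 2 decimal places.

|P ∩ Q| = 24.4375.
|(P ∩ Q) ∩ R| = 13.3889.
|(P ∩ Q) ∖ R| = 24.4375 − 13.3889 = 11.05.

11.05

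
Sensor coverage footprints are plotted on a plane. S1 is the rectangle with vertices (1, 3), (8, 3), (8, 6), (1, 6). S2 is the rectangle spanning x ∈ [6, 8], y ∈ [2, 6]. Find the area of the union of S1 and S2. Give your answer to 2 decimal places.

By inclusion–exclusion:
Individual areas: |S1| = 21, |S2| = 8.
|S1∩S2|: x∈[6,8], y∈[3,6] → 2·3 = 6.
|S1 ∪ S2| = 29 − 6 = 23.00.

23.00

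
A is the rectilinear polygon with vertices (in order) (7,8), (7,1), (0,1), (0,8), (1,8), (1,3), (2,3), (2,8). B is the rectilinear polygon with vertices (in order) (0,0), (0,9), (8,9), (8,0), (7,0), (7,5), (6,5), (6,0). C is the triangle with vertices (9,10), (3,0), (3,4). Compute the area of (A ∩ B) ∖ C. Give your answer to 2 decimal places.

|A ∩ B| = 40.
|(A ∩ B) ∩ C| = 10.3667.
|(A ∩ B) ∖ C| = 40 − 10.3667 = 29.63.

29.63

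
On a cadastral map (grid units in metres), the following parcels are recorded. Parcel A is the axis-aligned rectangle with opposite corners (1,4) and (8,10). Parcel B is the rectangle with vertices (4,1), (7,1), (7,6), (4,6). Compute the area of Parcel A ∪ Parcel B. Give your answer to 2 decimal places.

By inclusion–exclusion:
Individual areas: |Parcel A| = 42, |Parcel B| = 15.
|Parcel A∩Parcel B|: x∈[4,7], y∈[4,6] → 3·2 = 6.
|Parcel A ∪ Parcel B| = 57 − 6 = 51.00.

51.00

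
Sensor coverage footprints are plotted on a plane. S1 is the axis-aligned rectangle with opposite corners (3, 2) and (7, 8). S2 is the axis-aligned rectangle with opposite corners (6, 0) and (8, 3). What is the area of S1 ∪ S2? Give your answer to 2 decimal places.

By inclusion–exclusion:
Individual areas: |S1| = 24, |S2| = 6.
|S1∩S2|: x∈[6,7], y∈[2,3] → 1·1 = 1.
|S1 ∪ S2| = 30 − 1 = 29.00.

29.00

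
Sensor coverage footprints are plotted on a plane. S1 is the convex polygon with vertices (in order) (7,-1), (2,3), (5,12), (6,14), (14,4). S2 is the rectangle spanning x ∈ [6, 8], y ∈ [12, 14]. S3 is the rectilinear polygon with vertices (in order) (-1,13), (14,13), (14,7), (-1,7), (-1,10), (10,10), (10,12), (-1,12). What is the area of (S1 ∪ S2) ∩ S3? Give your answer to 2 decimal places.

|S1 ∪ S2| = 94.4.
|(S1 ∪ S2) ∩ S3| = 22.45.

22.45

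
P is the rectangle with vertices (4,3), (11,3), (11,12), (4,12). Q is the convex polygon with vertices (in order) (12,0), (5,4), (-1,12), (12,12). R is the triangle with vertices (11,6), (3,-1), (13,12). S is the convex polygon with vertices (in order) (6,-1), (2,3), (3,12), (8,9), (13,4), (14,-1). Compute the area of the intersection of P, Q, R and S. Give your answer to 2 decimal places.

8.01

The intersection is the polygon with vertices (6.282,3.267), (9.522,7.478), (11,6), (7.571,3), (6.75,3).
By the shoelace formula its area is 8.01.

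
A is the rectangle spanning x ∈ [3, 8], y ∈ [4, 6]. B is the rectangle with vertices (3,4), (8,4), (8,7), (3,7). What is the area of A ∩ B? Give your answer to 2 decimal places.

10.00

|A∩B|: x∈[3,8], y∈[4,6] → 5·2 = 10.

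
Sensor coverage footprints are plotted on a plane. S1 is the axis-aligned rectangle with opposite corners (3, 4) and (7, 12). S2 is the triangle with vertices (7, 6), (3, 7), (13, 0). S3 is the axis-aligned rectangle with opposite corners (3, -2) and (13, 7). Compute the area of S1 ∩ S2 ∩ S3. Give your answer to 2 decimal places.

The intersection is the polygon with vertices (3,7), (7,6), (7,4.2).
By the shoelace formula its area is 3.60.

3.60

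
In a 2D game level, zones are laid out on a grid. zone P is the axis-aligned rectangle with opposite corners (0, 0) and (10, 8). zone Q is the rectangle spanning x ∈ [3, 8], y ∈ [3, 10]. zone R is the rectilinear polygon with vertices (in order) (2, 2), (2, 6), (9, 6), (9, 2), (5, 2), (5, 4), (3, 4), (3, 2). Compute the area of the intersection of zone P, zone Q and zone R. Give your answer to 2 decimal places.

13.00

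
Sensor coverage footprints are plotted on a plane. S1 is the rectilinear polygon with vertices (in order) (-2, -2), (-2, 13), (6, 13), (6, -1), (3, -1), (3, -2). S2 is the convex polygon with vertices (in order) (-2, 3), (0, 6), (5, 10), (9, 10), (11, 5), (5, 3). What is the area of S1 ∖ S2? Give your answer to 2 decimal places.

82.17

|S1| = 117, |S1∩S2| = 34.8333.
|S1 ∖ S2| = |S1| − |S1∩S2| = 117 − 34.8333 = 82.17.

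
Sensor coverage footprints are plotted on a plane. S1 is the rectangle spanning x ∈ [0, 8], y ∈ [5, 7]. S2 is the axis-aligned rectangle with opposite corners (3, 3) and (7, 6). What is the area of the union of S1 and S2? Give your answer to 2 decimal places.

24.00

By inclusion–exclusion:
Individual areas: |S1| = 16, |S2| = 12.
|S1∩S2|: x∈[3,7], y∈[5,6] → 4·1 = 4.
|S1 ∪ S2| = 28 − 4 = 24.00.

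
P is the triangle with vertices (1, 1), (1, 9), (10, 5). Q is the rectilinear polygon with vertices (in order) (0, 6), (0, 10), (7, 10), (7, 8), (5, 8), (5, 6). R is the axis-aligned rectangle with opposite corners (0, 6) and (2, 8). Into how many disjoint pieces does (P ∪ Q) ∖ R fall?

(P ∪ Q) ∖ R is a single connected region.

1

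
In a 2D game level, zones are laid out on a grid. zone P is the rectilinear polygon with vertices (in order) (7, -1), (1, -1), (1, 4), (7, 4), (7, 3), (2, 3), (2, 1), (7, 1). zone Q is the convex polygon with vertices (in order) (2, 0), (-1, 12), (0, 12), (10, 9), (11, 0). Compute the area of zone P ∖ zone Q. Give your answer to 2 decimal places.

8.00

|zone P| = 20, |zone P∩zone Q| = 12.
|zone P ∖ zone Q| = |zone P| − |zone P∩zone Q| = 20 − 12 = 8.00.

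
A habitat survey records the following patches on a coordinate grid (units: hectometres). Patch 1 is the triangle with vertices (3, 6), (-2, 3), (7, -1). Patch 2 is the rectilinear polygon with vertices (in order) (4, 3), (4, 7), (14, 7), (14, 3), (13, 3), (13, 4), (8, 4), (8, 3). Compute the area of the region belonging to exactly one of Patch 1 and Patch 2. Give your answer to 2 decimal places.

|Patch 1| = 23.5, |Patch 2| = 35, |Patch 1∩Patch 2| = 0.4464.
|Patch 1 △ Patch 2| = |Patch 1| + |Patch 2| − 2·|Patch 1∩Patch 2| = 23.5 + 35 − 0.8929 = 57.61.

57.61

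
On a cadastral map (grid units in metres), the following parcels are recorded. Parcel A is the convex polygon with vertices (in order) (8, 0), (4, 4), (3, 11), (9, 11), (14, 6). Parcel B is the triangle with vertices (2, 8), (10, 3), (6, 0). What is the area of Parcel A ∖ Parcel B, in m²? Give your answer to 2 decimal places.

58.30

|Parcel A| = 75, |Parcel A∩Parcel B| = 16.7003.
|Parcel A ∖ Parcel B| = |Parcel A| − |Parcel A∩Parcel B| = 75 − 16.7003 = 58.30.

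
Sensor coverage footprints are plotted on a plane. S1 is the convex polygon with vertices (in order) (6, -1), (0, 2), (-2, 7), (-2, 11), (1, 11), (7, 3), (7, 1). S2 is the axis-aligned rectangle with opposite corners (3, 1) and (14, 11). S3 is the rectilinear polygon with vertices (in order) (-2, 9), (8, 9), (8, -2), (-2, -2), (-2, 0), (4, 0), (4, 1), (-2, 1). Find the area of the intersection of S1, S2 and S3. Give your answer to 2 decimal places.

18.67

The intersection is the polygon with vertices (7,1), (4,1), (3,1), (3,8.333), (7,3).
By the shoelace formula its area is 18.67.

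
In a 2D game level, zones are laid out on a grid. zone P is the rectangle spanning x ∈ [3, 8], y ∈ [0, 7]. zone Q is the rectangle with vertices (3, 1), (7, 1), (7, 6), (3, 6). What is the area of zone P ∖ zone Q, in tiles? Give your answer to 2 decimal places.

15.00

|zone P∩zone Q|: x∈[3,7], y∈[1,6] → 4·5 = 20.
|zone P| = 35.
|zone P ∖ zone Q| = |zone P| − |zone P∩zone Q| = 35 − 20 = 15.00.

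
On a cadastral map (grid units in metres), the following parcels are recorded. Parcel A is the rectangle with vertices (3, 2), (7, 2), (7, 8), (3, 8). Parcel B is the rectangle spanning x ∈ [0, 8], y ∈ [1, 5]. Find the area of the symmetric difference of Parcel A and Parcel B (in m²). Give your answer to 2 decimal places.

32.00

|Parcel A∩Parcel B|: x∈[3,7], y∈[2,5] → 4·3 = 12.
|Parcel A △ Parcel B| = |Parcel A| + |Parcel B| − 2·|Parcel A∩Parcel B| = 24 + 32 − 24 = 32.00.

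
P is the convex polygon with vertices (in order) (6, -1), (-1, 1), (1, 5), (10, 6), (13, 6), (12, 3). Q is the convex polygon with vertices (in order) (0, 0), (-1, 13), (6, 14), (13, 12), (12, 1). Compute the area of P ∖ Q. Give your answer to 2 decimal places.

6.45

|P| = 63, |P∩Q| = 56.5465.
|P ∖ Q| = |P| − |P∩Q| = 63 − 56.5465 = 6.45.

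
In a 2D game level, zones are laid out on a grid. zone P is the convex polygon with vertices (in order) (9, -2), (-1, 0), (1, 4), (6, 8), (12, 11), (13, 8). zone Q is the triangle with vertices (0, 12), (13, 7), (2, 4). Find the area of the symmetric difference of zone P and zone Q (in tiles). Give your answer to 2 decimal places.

|zone P| = 98.5, |zone Q| = 47, |zone P∩zone Q| = 21.9199.
|zone P △ zone Q| = |zone P| + |zone Q| − 2·|zone P∩zone Q| = 98.5 + 47 − 43.8397 = 101.66.

101.66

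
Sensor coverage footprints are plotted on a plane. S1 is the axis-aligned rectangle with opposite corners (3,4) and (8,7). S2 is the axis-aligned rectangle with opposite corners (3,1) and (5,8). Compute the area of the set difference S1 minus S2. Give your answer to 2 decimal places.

|S1∩S2|: x∈[3,5], y∈[4,7] → 2·3 = 6.
|S1| = 15.
|S1 ∖ S2| = |S1| − |S1∩S2| = 15 − 6 = 9.00.

9.00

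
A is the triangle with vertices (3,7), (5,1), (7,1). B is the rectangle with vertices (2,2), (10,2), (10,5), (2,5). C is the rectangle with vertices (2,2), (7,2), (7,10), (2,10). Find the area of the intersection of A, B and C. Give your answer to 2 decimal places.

The intersection is the polygon with vertices (4.333,5), (6.333,2), (4.667,2), (3.667,5).
By the shoelace formula its area is 3.50.

3.50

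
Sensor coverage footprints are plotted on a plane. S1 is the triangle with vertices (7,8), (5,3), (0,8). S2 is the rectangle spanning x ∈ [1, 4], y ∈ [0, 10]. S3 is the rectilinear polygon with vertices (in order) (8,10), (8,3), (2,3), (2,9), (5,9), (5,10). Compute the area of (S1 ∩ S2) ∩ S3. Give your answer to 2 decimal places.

6.00

The region (S1 ∩ S2) ∩ S3 is the polygon with vertices (4,8), (4,4), (2,6), (2,8).
By the shoelace formula its area is 6.00.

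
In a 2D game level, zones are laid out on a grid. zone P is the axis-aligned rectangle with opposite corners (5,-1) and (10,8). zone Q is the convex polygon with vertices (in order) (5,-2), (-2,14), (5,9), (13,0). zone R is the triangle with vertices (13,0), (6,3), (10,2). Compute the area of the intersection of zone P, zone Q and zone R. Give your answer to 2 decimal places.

1.43

The intersection is the polygon with vertices (10,1.286), (6,3), (10,2).
By the shoelace formula its area is 1.43.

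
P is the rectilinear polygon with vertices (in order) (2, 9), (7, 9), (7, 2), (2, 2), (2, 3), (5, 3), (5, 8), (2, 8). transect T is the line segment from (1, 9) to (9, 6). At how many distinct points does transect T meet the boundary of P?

The segment meets the boundary at (7,6.75), (5,7.5), (3.667,8), (2,8.625).

4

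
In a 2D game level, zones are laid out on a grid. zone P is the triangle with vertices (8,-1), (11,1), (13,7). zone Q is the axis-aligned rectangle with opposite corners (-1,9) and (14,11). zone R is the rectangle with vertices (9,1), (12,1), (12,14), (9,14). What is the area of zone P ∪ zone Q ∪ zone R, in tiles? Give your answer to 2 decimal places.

By inclusion–exclusion:
Individual areas: |zone P| = 7, |zone Q| = 30, |zone R| = 39.
|zone P∩zone Q| = 0.
|zone P∩zone R| = 4.55.
|zone Q∩zone R|: x∈[9,12], y∈[9,11] → 3·2 = 6.
|zone P∩zone Q∩zone R| = 0.
|zone P ∪ zone Q ∪ zone R| = 76 − 10.55 + 0 = 65.45.

65.45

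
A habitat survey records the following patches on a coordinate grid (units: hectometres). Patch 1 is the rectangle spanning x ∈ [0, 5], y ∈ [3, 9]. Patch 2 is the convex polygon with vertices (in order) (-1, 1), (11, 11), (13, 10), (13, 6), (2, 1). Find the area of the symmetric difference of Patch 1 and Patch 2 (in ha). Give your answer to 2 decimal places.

|Patch 1| = 30, |Patch 2| = 51.5, |Patch 1∩Patch 2| = 5.4.
|Patch 1 △ Patch 2| = |Patch 1| + |Patch 2| − 2·|Patch 1∩Patch 2| = 30 + 51.5 − 10.8 = 70.70.

70.70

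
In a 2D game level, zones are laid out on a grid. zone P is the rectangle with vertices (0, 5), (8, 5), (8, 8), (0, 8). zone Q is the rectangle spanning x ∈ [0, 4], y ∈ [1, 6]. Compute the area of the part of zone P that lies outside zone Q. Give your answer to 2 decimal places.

20.00

|zone P∩zone Q|: x∈[0,4], y∈[5,6] → 4·1 = 4.
|zone P| = 24.
|zone P ∖ zone Q| = |zone P| − |zone P∩zone Q| = 24 − 4 = 20.00.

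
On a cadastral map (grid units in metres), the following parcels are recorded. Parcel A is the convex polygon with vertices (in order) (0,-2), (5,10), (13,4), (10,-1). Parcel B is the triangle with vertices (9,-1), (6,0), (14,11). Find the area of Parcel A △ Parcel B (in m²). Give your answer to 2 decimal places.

75.20

|Parcel A| = 86.5, |Parcel B| = 20.5, |Parcel A∩Parcel B| = 15.9014.
|Parcel A △ Parcel B| = |Parcel A| + |Parcel B| − 2·|Parcel A∩Parcel B| = 86.5 + 20.5 − 31.8028 = 75.20.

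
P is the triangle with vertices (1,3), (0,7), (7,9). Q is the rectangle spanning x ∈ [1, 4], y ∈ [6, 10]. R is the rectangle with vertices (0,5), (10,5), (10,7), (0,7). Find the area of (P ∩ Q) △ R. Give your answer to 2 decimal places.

19.14

|P ∩ Q| = 5.1429.
|(P ∩ Q) ∩ R| = 3.
|(P ∩ Q) △ R| = 5.1429 + 20 − 6 = 19.14.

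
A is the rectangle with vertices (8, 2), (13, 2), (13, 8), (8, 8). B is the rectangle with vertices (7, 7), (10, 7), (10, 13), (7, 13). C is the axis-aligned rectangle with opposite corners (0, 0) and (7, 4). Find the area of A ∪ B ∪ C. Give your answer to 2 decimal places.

74.00

By inclusion–exclusion:
Individual areas: |A| = 30, |B| = 18, |C| = 28.
|A∩B|: x∈[8,10], y∈[7,8] → 2·1 = 2.
|A∩C| = 0 (no overlap).
|B∩C| = 0 (no overlap).
|A∩B∩C| = 0.
|A ∪ B ∪ C| = 76 − 2 + 0 = 74.00.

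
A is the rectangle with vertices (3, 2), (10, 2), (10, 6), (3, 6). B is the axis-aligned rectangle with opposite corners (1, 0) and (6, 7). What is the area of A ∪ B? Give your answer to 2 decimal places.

51.00

By inclusion–exclusion:
Individual areas: |A| = 28, |B| = 35.
|A∩B|: x∈[3,6], y∈[2,6] → 3·4 = 12.
|A ∪ B| = 63 − 12 = 51.00.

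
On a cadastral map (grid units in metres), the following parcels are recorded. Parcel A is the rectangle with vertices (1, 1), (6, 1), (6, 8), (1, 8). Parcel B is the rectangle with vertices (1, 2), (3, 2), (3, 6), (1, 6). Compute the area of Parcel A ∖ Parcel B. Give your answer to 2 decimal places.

|Parcel A∩Parcel B|: x∈[1,3], y∈[2,6] → 2·4 = 8.
|Parcel A| = 35.
|Parcel A ∖ Parcel B| = |Parcel A| − |Parcel A∩Parcel B| = 35 − 8 = 27.00.

27.00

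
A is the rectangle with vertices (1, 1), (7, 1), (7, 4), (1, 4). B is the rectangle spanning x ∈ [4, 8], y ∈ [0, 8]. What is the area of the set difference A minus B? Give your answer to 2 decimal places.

|A∩B|: x∈[4,7], y∈[1,4] → 3·3 = 9.
|A| = 18.
|A ∖ B| = |A| − |A∩B| = 18 − 9 = 9.00.

9.00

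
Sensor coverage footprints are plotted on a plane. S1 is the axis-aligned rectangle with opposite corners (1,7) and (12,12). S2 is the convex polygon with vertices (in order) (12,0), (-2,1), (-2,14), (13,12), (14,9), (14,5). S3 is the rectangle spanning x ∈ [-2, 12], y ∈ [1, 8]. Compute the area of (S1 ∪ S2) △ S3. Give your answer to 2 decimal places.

|S1 ∪ S2| = 193.5.
|(S1 ∪ S2) ∩ S3| = 98.
|(S1 ∪ S2) △ S3| = 193.5 + 98 − 196 = 95.50.

95.50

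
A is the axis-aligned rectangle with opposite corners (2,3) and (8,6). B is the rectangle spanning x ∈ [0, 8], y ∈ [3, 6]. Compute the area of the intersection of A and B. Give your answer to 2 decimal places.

|A∩B|: x∈[2,8], y∈[3,6] → 6·3 = 18.

18.00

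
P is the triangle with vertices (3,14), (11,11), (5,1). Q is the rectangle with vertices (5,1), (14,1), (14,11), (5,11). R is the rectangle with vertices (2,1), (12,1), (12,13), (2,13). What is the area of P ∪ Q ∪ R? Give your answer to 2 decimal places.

141.26

By inclusion–exclusion:
Individual areas: |P| = 49, |Q| = 90, |R| = 120.
|P∩Q| = 30.
|P∩R| = 47.7436.
|Q∩R|: x∈[5,12], y∈[1,11] → 7·10 = 70.
|P∩Q∩R| = 30.
|P ∪ Q ∪ R| = 259 − 147.7436 + 30 = 141.26.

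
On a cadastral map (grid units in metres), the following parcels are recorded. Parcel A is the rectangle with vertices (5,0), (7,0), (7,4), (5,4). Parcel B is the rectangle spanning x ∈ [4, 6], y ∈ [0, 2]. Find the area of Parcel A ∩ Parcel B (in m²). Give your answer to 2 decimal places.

2.00

|Parcel A∩Parcel B|: x∈[5,6], y∈[0,2] → 1·2 = 2.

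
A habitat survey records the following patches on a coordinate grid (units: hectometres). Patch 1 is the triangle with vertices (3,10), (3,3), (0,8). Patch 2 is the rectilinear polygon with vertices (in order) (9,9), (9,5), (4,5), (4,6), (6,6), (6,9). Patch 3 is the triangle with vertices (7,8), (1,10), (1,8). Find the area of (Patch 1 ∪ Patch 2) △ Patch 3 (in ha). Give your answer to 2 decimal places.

|Patch 1 ∪ Patch 2| = 24.5.
|(Patch 1 ∪ Patch 2) ∩ Patch 3| = 2.6111.
|(Patch 1 ∪ Patch 2) △ Patch 3| = 24.5 + 6 − 5.2222 = 25.28.

25.28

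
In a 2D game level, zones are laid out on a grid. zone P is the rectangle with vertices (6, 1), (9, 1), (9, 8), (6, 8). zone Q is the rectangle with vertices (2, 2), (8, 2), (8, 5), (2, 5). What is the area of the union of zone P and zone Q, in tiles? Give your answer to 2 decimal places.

By inclusion–exclusion:
Individual areas: |zone P| = 21, |zone Q| = 18.
|zone P∩zone Q|: x∈[6,8], y∈[2,5] → 2·3 = 6.
|zone P ∪ zone Q| = 39 − 6 = 33.00.

33.00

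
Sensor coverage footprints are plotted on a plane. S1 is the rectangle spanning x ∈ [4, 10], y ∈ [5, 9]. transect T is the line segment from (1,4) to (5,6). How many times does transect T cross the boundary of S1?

The segment meets the boundary at (4,5.5).

1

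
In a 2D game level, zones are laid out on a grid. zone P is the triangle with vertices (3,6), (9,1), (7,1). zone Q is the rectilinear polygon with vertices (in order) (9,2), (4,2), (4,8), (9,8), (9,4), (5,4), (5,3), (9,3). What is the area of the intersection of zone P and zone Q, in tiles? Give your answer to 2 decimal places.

2.09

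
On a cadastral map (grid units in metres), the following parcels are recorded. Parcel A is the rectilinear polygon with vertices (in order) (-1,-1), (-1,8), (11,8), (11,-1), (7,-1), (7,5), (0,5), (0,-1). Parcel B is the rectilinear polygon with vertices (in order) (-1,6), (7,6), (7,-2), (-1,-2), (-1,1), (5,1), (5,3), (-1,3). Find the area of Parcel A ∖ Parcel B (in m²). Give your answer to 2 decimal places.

|Parcel A| = 66, |Parcel A∩Parcel B| = 12.
|Parcel A ∖ Parcel B| = |Parcel A| − |Parcel A∩Parcel B| = 66 − 12 = 54.00.

54.00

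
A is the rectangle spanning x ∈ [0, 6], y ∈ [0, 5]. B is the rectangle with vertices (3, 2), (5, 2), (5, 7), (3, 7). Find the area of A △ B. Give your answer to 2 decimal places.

28.00

|A∩B|: x∈[3,5], y∈[2,5] → 2·3 = 6.
|A △ B| = |A| + |B| − 2·|A∩B| = 30 + 10 − 12 = 28.00.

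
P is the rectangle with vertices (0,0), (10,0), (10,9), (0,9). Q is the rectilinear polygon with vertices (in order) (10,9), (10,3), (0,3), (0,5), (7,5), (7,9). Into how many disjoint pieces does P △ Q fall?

P △ Q splits into 2 disjoint pieces (area 30, area 28).

2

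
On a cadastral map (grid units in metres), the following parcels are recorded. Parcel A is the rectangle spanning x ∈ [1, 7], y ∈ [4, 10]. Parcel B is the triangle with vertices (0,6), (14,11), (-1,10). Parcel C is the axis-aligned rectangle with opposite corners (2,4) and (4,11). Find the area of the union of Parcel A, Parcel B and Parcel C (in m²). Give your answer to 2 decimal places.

52.54

By inclusion–exclusion:
Individual areas: |Parcel A| = 36, |Parcel B| = 30.5, |Parcel C| = 14.
|Parcel A∩Parcel B| = 15.4286.
|Parcel A∩Parcel C|: x∈[2,4], y∈[4,10] → 2·6 = 12.
|Parcel B∩Parcel C| = 6.3905.
|Parcel A∩Parcel B∩Parcel C| = 5.8571.
|Parcel A ∪ Parcel B ∪ Parcel C| = 80.5 − 33.819 + 5.8571 = 52.54.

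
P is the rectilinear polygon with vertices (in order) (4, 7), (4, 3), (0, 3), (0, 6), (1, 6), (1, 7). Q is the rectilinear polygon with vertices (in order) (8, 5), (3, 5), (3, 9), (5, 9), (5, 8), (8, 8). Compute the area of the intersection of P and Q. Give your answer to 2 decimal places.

2.00

The intersection is the polygon with vertices (4,5), (3,5), (3,7), (4,7).
By the shoelace formula its area is 2.00.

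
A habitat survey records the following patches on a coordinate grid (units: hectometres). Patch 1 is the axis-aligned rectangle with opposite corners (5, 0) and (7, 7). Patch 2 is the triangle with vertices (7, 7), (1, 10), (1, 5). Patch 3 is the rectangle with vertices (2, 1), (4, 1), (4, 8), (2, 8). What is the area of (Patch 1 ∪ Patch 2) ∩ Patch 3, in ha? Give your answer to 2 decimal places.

The region (Patch 1 ∪ Patch 2) ∩ Patch 3 is the polygon with vertices (2,5.333), (2,8), (4,8), (4,6).
By the shoelace formula its area is 4.67.

4.67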